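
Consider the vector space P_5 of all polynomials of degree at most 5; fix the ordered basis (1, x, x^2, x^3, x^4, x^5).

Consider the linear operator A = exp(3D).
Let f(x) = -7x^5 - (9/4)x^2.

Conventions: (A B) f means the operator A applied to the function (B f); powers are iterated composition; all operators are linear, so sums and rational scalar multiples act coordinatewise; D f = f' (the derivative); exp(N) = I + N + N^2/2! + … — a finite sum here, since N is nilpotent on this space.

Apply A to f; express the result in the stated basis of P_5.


the image equals g(x) = -7x^5 - 105x^4 - 630x^3 - (7569/4)x^2 - (5697/2)x - 6885/4

order-1 term: -105x^4 - (27/2)x
order-2 term: -630x^3 - 81/4
order-3 term: -1890x^2
order-4 term: -2835x
order-5 term: -1701
the series for exp(3D) f terminates at order 5
exp(3D) f = -7x^5 - 105x^4 - 630x^3 - (7569/4)x^2 - (5697/2)x - 6885/4


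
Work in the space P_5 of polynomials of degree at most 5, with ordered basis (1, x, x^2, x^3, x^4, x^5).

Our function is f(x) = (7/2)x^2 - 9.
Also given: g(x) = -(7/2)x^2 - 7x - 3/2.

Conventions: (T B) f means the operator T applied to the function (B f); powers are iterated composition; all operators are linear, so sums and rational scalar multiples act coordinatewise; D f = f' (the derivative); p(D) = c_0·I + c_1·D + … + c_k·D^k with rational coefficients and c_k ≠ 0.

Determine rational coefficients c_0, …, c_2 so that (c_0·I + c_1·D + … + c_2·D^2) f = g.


D^0 f = (7/2)x^2 - 9
D^1 f = 7x
D^2 f = 7
matching coefficients of g against c_0 f + c_1 Df + … from the top degree down determines the c_i
solution: c_0 = -1, c_1 = -1, c_2 = -3/2

p(D) = -I − D − (3/2)·D^2, i.e. c_0 = -1, c_1 = -1, c_2 = -3/2


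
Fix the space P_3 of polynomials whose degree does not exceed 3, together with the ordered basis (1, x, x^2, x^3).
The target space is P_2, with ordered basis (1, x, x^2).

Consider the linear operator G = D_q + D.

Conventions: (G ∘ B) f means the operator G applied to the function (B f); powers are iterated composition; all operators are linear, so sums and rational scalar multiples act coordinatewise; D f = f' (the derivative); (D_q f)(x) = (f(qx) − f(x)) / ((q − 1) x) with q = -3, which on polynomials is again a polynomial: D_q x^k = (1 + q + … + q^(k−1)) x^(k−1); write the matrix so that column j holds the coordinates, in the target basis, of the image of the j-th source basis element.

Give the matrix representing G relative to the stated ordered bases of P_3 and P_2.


the matrix is [[0, 2, 0, 0]; [0, 0, 0, 0]; [0, 0, 0, 10]] (rows listed top to bottom)

image of 1: 0
image of x: 2
image of x^2: 0
image of x^3: 10x^2
each image's coordinates form column j of the matrix


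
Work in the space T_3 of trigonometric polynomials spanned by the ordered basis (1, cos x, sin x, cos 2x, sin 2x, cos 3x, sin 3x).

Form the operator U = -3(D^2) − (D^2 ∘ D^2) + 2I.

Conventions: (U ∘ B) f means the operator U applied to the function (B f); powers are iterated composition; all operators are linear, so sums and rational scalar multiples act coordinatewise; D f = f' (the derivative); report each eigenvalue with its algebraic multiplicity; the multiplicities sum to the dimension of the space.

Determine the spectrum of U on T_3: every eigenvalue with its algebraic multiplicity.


λ = -52 (multiplicity 2), λ = -2 (multiplicity 2), λ = 2 (multiplicity 1), λ = 4 (multiplicity 2)

image of 1: 2
image of cos x: 4cos x
image of sin x: 4sin x
image of cos 2x: -2cos 2x
image of sin 2x: -2sin 2x
image of cos 3x: -52cos 3x
image of sin 3x: -52sin 3x
the matrix is diagonal; its diagonal is (2, 4, 4, -2, -2, -52, -52)
for a triangular matrix the eigenvalues are the diagonal entries, with algebraic multiplicity their repetition count


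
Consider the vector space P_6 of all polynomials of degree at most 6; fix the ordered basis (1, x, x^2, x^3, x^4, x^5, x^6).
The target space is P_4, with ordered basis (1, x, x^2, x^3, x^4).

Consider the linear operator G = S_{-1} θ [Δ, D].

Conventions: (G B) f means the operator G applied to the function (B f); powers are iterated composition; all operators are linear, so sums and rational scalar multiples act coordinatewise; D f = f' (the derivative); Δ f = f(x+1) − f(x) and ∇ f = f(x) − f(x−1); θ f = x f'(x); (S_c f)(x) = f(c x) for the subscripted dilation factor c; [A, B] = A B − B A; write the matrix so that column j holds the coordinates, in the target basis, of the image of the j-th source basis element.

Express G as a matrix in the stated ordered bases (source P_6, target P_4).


the matrix is [[0, 0, 0, 0, 0, 0, 0]; [0, 0, 0, 0, 0, 0, 0]; [0, 0, 0, 0, 0, 0, 0]; [0, 0, 0, 0, 0, 0, 0]; [0, 0, 0, 0, 0, 0, 0]] (rows listed top to bottom)

image of 1: 0
image of x: 0
image of x^2: 0
image of x^3: 0
image of x^4: 0
image of x^5: 0
image of x^6: 0
each image's coordinates form column j of the matrix


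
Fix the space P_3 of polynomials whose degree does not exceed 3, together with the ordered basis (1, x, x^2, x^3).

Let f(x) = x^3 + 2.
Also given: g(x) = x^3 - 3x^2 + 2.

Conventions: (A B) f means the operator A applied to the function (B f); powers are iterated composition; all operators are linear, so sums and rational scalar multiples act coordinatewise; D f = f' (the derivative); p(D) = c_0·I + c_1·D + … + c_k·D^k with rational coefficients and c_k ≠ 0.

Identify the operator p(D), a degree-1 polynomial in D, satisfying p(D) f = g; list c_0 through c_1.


p(D) = I − D, i.e. c_0 = 1, c_1 = -1

D^0 f = x^3 + 2
D^1 f = 3x^2
matching coefficients of g against c_0 f + c_1 Df + … from the top degree down determines the c_i
solution: c_0 = 1, c_1 = -1


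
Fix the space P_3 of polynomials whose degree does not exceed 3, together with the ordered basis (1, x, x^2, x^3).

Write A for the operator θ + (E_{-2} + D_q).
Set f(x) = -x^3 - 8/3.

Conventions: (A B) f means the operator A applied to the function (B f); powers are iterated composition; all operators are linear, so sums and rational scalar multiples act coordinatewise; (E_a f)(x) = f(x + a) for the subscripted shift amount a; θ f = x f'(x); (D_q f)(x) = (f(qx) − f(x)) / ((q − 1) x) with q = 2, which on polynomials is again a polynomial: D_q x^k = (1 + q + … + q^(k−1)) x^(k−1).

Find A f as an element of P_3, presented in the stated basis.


the result is g(x) = -4x^3 - x^2 - 12x + 16/3

θ f = -3x^3
E_{-2} f = -x^3 + 6x^2 - 12x + 16/3
D_q f = -7x^2
(E_{-2} + D_q) f = -x^3 - x^2 - 12x + 16/3
(θ + (E_{-2} + D_q)) f = -4x^3 - x^2 - 12x + 16/3


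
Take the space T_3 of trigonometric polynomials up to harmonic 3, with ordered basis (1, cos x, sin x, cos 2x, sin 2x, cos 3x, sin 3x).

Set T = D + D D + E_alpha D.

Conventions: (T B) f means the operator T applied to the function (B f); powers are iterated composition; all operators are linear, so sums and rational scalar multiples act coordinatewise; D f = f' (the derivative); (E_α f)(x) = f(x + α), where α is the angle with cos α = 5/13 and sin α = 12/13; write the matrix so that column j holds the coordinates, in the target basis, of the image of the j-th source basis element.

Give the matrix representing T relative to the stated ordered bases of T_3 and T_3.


image of 1: 0
image of cos x: -(25/13)cos x - (18/13)sin x
image of sin x: (18/13)cos x - (25/13)sin x
image of cos 2x: -(916/169)cos 2x - (100/169)sin 2x
image of sin 2x: (100/169)cos 2x - (916/169)sin 2x
image of cos 3x: -(17289/2197)cos 3x - (486/2197)sin 3x
image of sin 3x: (486/2197)cos 3x - (17289/2197)sin 3x
each image's coordinates form column j of the matrix

the matrix is [[0, 0, 0, 0, 0, 0, 0]; [0, -25/13, 18/13, 0, 0, 0, 0]; [0, -18/13, -25/13, 0, 0, 0, 0]; [0, 0, 0, -916/169, 100/169, 0, 0]; [0, 0, 0, -100/169, -916/169, 0, 0]; [0, 0, 0, 0, 0, -17289/2197, 486/2197]; [0, 0, 0, 0, 0, -486/2197, -17289/2197]] (rows listed top to bottom)


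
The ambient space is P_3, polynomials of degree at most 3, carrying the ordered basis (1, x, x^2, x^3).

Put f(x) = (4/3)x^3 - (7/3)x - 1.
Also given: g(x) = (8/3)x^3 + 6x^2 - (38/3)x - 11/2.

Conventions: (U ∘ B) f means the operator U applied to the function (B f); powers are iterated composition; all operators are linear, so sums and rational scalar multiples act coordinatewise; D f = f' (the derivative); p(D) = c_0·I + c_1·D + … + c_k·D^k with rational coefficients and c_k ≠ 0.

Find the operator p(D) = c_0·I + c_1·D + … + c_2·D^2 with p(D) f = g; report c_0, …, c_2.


p(D) = 2·I + (3/2)·D − D^2, i.e. c_0 = 2, c_1 = 3/2, c_2 = -1

D^0 f = (4/3)x^3 - (7/3)x - 1
D^1 f = 4x^2 - 7/3
D^2 f = 8x
matching coefficients of g against c_0 f + c_1 Df + … from the top degree down determines the c_i
solution: c_0 = 2, c_1 = 3/2, c_2 = -1


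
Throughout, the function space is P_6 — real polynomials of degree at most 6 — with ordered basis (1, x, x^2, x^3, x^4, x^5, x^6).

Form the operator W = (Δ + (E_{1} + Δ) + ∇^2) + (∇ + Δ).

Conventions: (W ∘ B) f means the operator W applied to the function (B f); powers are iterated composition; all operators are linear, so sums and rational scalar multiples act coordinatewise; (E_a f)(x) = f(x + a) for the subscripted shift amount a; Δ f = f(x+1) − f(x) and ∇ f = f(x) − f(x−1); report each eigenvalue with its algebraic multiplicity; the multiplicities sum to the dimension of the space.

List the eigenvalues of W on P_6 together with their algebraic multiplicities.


λ = 1 (multiplicity 7)

image of 1: 1
image of x: x + 5
image of x^2: x^2 + 10x + 5
image of x^3: x^3 + 15x^2 + 15x - 1
image of x^4: x^4 + 20x^3 + 30x^2 - 4x + 17
image of x^5: x^5 + 25x^4 + 50x^3 - 10x^2 + 85x - 25
image of x^6: x^6 + 30x^5 + 75x^4 - 20x^3 + 255x^2 - 150x + 65
the matrix is upper triangular; its diagonal is (1, 1, 1, 1, 1, 1, 1)
for a triangular matrix the eigenvalues are the diagonal entries, with algebraic multiplicity their repetition count


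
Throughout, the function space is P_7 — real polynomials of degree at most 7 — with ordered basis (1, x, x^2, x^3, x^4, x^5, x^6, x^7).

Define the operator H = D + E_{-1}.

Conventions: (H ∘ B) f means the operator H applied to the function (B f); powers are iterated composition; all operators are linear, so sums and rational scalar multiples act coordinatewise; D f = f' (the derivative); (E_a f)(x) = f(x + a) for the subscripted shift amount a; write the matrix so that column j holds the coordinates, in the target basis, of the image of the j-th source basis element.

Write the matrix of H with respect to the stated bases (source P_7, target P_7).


image of 1: 1
image of x: x
image of x^2: x^2 + 1
image of x^3: x^3 + 3x - 1
image of x^4: x^4 + 6x^2 - 4x + 1
image of x^5: x^5 + 10x^3 - 10x^2 + 5x - 1
image of x^6: x^6 + 15x^4 - 20x^3 + 15x^2 - 6x + 1
image of x^7: x^7 + 21x^5 - 35x^4 + 35x^3 - 21x^2 + 7x - 1
each image's coordinates form column j of the matrix

the matrix is [[1, 0, 1, -1, 1, -1, 1, -1]; [0, 1, 0, 3, -4, 5, -6, 7]; [0, 0, 1, 0, 6, -10, 15, -21]; [0, 0, 0, 1, 0, 10, -20, 35]; [0, 0, 0, 0, 1, 0, 15, -35]; [0, 0, 0, 0, 0, 1, 0, 21]; [0, 0, 0, 0, 0, 0, 1, 0]; [0, 0, 0, 0, 0, 0, 0, 1]] (rows listed top to bottom)


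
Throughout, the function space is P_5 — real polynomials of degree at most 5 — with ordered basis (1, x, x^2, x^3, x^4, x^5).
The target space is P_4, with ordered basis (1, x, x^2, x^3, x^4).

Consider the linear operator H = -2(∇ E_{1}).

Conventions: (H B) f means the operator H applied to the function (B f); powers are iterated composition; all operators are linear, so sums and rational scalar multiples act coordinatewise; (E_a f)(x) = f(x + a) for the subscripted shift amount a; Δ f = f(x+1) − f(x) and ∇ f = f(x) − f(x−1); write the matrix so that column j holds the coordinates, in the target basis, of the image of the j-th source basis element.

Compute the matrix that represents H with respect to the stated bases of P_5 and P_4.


image of 1: 0
image of x: -2
image of x^2: -4x - 2
image of x^3: -6x^2 - 6x - 2
image of x^4: -8x^3 - 12x^2 - 8x - 2
image of x^5: -10x^4 - 20x^3 - 20x^2 - 10x - 2
each image's coordinates form column j of the matrix

the matrix is [[0, -2, -2, -2, -2, -2]; [0, 0, -4, -6, -8, -10]; [0, 0, 0, -6, -12, -20]; [0, 0, 0, 0, -8, -20]; [0, 0, 0, 0, 0, -10]] (rows listed top to bottom)


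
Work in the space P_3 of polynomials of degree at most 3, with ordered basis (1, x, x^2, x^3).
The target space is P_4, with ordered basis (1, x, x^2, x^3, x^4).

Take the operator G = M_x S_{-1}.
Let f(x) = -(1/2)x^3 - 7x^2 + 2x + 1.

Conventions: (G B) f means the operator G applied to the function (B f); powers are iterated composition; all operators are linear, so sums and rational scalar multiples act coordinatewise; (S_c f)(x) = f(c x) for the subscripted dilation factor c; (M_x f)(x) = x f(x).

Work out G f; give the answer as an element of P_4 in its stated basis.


S_{-1} f = (1/2)x^3 - 7x^2 - 2x + 1
M_x S_{-1} f = (1/2)x^4 - 7x^3 - 2x^2 + x

g(x) = (1/2)x^4 - 7x^3 - 2x^2 + x


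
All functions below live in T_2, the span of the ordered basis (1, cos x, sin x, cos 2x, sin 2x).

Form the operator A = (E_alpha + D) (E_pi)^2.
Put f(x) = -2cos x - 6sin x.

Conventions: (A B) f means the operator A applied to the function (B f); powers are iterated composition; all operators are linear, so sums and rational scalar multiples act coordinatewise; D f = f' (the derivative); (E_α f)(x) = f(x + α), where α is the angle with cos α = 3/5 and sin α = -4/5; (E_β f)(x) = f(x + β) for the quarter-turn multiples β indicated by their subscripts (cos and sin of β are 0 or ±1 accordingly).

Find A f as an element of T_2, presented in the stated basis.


g(x) = -(12/5)cos x - (16/5)sin x

E_pi f = 2cos x + 6sin x
E_pi E_pi f = -2cos x - 6sin x
E_alpha (E_pi)^2 f = (18/5)cos x - (26/5)sin x
D (E_pi)^2 f = -6cos x + 2sin x
(E_alpha + D) (E_pi)^2 f = -(12/5)cos x - (16/5)sin x


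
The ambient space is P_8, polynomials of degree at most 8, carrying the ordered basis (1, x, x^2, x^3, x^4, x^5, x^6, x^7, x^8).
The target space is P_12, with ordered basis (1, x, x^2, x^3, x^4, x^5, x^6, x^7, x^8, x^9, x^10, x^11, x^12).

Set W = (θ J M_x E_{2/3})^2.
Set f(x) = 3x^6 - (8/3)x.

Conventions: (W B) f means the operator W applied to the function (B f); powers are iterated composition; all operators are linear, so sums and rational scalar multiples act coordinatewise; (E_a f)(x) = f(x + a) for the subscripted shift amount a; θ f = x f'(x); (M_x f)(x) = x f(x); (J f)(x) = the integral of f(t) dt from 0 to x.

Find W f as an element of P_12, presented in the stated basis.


E_{2/3} f = 3x^6 + 12x^5 + 20x^4 + (160/9)x^3 + (80/9)x^2 - (8/27)x - 368/243
M_x E_{2/3} f = 3x^7 + 12x^6 + 20x^5 + (160/9)x^4 + (80/9)x^3 - (8/27)x^2 - (368/243)x
J M_x E_{2/3} f = (3/8)x^8 + (12/7)x^7 + (10/3)x^6 + (32/9)x^5 + (20/9)x^4 - (8/81)x^3 - (184/243)x^2
θ (J M_x E_{2/3}) f = 3x^8 + 12x^7 + 20x^6 + (160/9)x^5 + (80/9)x^4 - (8/27)x^3 - (368/243)x^2
E_{2/3} (θ J M_x E_{2/3}) f = 3x^8 + 28x^7 + (340/3)x^6 + (2336/9)x^5 + (9920/27)x^4 + (26408/81)x^3 + (42304/243)x^2 + (36640/729)x + 12928/2187
M_x E_{2/3} (θ J M_x E_{2/3}) f = 3x^9 + 28x^8 + (340/3)x^7 + (2336/9)x^6 + (9920/27)x^5 + (26408/81)x^4 + (42304/243)x^3 + (36640/729)x^2 + (12928/2187)x
J M_x E_{2/3} (θ J M_x E_{2/3}) f = (3/10)x^10 + (28/9)x^9 + (85/6)x^8 + (2336/63)x^7 + (4960/81)x^6 + (26408/405)x^5 + (10576/243)x^4 + (36640/2187)x^3 + (6464/2187)x^2
θ (J M_x E_{2/3}) (θ J M_x E_{2/3}) f = 3x^10 + 28x^9 + (340/3)x^8 + (2336/9)x^7 + (9920/27)x^6 + (26408/81)x^5 + (42304/243)x^4 + (36640/729)x^3 + (12928/2187)x^2

g(x) = 3x^10 + 28x^9 + (340/3)x^8 + (2336/9)x^7 + (9920/27)x^6 + (26408/81)x^5 + (42304/243)x^4 + (36640/729)x^3 + (12928/2187)x^2


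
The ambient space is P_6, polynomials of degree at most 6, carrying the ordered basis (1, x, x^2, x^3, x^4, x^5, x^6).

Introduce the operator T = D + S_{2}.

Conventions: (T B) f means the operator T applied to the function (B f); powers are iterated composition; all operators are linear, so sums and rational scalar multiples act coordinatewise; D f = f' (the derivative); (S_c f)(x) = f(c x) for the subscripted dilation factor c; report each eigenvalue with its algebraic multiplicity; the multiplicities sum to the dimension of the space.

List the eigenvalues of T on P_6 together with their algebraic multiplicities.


λ = 1 (multiplicity 1), λ = 2 (multiplicity 1), λ = 4 (multiplicity 1), λ = 8 (multiplicity 1), λ = 16 (multiplicity 1), λ = 32 (multiplicity 1), λ = 64 (multiplicity 1)

image of 1: 1
image of x: 2x + 1
image of x^2: 4x^2 + 2x
image of x^3: 8x^3 + 3x^2
image of x^4: 16x^4 + 4x^3
image of x^5: 32x^5 + 5x^4
image of x^6: 64x^6 + 6x^5
the matrix is upper triangular; its diagonal is (1, 2, 4, 8, 16, 32, 64)
for a triangular matrix the eigenvalues are the diagonal entries, with algebraic multiplicity their repetition count


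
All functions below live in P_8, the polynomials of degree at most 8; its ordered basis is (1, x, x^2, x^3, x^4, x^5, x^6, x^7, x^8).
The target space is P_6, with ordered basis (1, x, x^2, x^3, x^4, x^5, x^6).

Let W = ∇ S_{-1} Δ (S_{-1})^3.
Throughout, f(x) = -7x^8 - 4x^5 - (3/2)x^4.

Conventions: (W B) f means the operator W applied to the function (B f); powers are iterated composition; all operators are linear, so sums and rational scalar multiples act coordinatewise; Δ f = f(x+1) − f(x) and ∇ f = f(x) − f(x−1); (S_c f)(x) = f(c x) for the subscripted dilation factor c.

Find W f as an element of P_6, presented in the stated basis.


S_{-1} f = -7x^8 + 4x^5 - (3/2)x^4
S_{-1} S_{-1} f = -7x^8 - 4x^5 - (3/2)x^4
S_{-1} S_{-1} S_{-1} f = -7x^8 + 4x^5 - (3/2)x^4
Δ (S_{-1})^3 f = -56x^7 - 196x^6 - 392x^5 - 470x^4 - 358x^3 - 165x^2 - 42x - 9/2
S_{-1} Δ (S_{-1})^3 f = 56x^7 - 196x^6 + 392x^5 - 470x^4 + 358x^3 - 165x^2 + 42x - 9/2
∇ S_{-1} Δ (S_{-1})^3 f = 392x^6 - 2352x^5 + 6860x^4 - 11680x^3 + 11930x^2 - 6812x + 1679

the image equals g(x) = 392x^6 - 2352x^5 + 6860x^4 - 11680x^3 + 11930x^2 - 6812x + 1679


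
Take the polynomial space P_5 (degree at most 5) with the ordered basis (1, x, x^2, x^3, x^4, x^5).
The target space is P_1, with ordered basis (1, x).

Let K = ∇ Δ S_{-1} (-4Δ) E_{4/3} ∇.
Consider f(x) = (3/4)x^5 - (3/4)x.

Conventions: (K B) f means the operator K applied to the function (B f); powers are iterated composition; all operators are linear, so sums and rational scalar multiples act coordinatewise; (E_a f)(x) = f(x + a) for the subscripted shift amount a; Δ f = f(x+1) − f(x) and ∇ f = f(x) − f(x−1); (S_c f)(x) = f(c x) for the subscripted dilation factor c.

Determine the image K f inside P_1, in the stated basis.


g(x) = 360x - 480

∇ f = (15/4)x^4 - (15/2)x^3 + (15/2)x^2 - (15/4)x
E_{4/3} ∇ f = (15/4)x^4 + (25/2)x^3 + (35/2)x^2 + (425/36)x + 65/27
Δ (E_{4/3} ∇) f = 15x^3 + 60x^2 + (175/2)x + 410/9
(-4Δ) (E_{4/3} ∇) f = -60x^3 - 240x^2 - 350x - 1640/9
S_{-1} (-4Δ) (E_{4/3} ∇) f = 60x^3 - 240x^2 + 350x - 1640/9
Δ S_{-1} (-4Δ) (E_{4/3} ∇) f = 180x^2 - 300x + 170
∇ Δ S_{-1} (-4Δ) (E_{4/3} ∇) f = 360x - 480


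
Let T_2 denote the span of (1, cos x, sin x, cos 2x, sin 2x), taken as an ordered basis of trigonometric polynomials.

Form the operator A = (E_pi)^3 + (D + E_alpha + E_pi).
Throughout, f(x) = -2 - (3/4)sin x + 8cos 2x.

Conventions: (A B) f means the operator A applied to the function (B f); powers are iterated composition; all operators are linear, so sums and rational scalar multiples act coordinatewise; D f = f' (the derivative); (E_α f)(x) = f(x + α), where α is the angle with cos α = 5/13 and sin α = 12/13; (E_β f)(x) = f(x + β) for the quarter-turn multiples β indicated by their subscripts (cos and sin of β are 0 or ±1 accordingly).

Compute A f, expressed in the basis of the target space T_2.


E_pi f = -2 + (3/4)sin x + 8cos 2x
E_pi E_pi f = -2 - (3/4)sin x + 8cos 2x
E_pi E_pi E_pi f = -2 + (3/4)sin x + 8cos 2x
D f = -(3/4)cos x - 16sin 2x
E_alpha f = -2 - (9/13)cos x - (15/52)sin x - (952/169)cos 2x - (960/169)sin 2x
E_pi f = -2 + (3/4)sin x + 8cos 2x
(D + E_alpha + E_pi) f = -4 - (75/52)cos x + (6/13)sin x + (400/169)cos 2x - (3664/169)sin 2x
((E_pi)^3 + (D + E_alpha + E_pi)) f = -6 - (75/52)cos x + (63/52)sin x + (1752/169)cos 2x - (3664/169)sin 2x

g(x) = -6 - (75/52)cos x + (63/52)sin x + (1752/169)cos 2x - (3664/169)sin 2x


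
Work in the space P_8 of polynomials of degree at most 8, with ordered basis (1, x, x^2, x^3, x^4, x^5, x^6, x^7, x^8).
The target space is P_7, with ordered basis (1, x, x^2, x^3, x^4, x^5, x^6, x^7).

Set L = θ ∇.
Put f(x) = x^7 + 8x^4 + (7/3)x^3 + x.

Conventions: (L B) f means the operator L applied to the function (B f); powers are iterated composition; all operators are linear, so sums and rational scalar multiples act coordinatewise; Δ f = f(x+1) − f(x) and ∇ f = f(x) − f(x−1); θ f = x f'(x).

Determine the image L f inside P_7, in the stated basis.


the result is g(x) = 42x^6 - 105x^5 + 140x^4 - 9x^3 - 40x^2 + 18x

∇ f = 7x^6 - 21x^5 + 35x^4 - 3x^3 - 20x^2 + 18x - 11/3
θ ∇ f = 42x^6 - 105x^5 + 140x^4 - 9x^3 - 40x^2 + 18x


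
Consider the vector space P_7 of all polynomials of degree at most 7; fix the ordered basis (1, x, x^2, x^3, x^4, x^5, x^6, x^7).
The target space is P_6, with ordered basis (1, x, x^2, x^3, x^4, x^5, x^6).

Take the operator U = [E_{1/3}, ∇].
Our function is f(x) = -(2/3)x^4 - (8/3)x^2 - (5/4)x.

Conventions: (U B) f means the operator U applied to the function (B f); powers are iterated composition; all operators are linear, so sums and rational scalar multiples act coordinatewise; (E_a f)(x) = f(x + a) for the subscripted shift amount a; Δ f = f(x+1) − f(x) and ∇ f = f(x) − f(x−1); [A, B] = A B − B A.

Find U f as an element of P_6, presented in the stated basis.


∇ f = -(8/3)x^3 + 4x^2 - 8x + 25/12
E_{1/3} ∇ f = -(8/3)x^3 + (4/3)x^2 - (56/9)x - 77/324
E_{1/3} f = -(2/3)x^4 - (8/9)x^3 - (28/9)x^2 - (1013/324)x - 701/972
∇ E_{1/3} f = -(8/3)x^3 + (4/3)x^2 - (56/9)x - 77/324
[E_{1/3}, ∇] f = 0

the result is g(x) = 0


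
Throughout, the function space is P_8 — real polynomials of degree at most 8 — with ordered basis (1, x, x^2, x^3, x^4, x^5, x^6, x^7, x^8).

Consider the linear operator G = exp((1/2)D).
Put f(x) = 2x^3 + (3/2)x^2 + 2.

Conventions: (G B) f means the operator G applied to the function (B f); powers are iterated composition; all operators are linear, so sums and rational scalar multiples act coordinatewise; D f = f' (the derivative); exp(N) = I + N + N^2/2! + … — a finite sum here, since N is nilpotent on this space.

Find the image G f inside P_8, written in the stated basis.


the image equals g(x) = 2x^3 + (9/2)x^2 + 3x + 21/8

order-1 term: 3x^2 + (3/2)x
order-2 term: (3/2)x + 3/8
order-3 term: 1/4
the series for exp((1/2)D) f terminates at order 3
exp((1/2)D) f = 2x^3 + (9/2)x^2 + 3x + 21/8


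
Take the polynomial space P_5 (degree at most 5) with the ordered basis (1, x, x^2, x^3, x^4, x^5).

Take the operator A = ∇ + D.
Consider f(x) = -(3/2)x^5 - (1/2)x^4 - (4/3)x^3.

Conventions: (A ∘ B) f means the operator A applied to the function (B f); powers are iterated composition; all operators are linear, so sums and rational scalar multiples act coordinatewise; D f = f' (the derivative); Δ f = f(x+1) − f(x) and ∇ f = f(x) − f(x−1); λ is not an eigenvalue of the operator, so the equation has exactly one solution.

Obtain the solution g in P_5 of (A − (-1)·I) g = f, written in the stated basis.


write g with unknown coordinates in the stated basis and equate coefficients in (A − (-1)·I) g = f
solving from the highest basis element down gives g = -(3/2)x^5 + (29/2)x^4 - (397/3)x^3 + 896x^2 - (8093/2)x + 27412/3
check: A g = -15x^4 + 131x^3 - 896x^2 + (8093/2)x - 27412/3
so A g − (-1)·g = -(3/2)x^5 - (1/2)x^4 - (4/3)x^3 = f ✓

the result is g(x) = -(3/2)x^5 + (29/2)x^4 - (397/3)x^3 + 896x^2 - (8093/2)x + 27412/3


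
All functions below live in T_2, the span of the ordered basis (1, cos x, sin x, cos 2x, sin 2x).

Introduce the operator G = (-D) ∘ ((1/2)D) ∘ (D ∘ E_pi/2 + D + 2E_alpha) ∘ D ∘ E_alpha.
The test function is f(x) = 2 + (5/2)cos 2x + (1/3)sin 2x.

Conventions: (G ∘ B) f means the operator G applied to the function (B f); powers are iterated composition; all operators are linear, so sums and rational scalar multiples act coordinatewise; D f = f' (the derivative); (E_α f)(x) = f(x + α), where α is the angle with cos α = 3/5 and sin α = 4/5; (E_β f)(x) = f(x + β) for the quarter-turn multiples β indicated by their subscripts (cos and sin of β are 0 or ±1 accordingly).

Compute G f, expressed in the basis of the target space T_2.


the image equals g(x) = (15944/1875)cos 2x + (11436/625)sin 2x

E_alpha f = 2 - (19/50)cos 2x - (187/75)sin 2x
D E_alpha f = -(374/75)cos 2x + (19/25)sin 2x
E_pi/2 D E_alpha f = (374/75)cos 2x - (19/25)sin 2x
D E_pi/2 D E_alpha f = -(38/25)cos 2x - (748/75)sin 2x
D D E_alpha f = (38/25)cos 2x + (748/75)sin 2x
E_alpha D E_alpha f = (3986/1875)cos 2x + (2859/625)sin 2x
(2E_alpha) D E_alpha f = (7972/1875)cos 2x + (5718/625)sin 2x
(D ∘ E_pi/2 + D + 2E_alpha) D E_alpha f = (7972/1875)cos 2x + (5718/625)sin 2x
D (D ∘ E_pi/2 + D + 2E_alpha) D E_alpha f = (11436/625)cos 2x - (15944/1875)sin 2x
((1/2)D) (D ∘ E_pi/2 + D + 2E_alpha) D E_alpha f = (5718/625)cos 2x - (7972/1875)sin 2x
D ((1/2)D) (D ∘ E_pi/2 + D + 2E_alpha) D E_alpha f = -(15944/1875)cos 2x - (11436/625)sin 2x
(-D) ((1/2)D) (D ∘ E_pi/2 + D + 2E_alpha) D E_alpha f = (15944/1875)cos 2x + (11436/625)sin 2x


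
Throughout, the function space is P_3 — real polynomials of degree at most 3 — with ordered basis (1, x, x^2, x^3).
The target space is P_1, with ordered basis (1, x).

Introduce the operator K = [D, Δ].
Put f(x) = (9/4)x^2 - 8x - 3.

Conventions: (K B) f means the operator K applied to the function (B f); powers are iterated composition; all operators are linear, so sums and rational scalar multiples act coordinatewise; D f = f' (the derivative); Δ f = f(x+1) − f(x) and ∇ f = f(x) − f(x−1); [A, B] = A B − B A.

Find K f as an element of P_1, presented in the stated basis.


the result is g(x) = 0

Δ f = (9/2)x - 23/4
D Δ f = 9/2
D f = (9/2)x - 8
Δ D f = 9/2
[D, Δ] f = 0


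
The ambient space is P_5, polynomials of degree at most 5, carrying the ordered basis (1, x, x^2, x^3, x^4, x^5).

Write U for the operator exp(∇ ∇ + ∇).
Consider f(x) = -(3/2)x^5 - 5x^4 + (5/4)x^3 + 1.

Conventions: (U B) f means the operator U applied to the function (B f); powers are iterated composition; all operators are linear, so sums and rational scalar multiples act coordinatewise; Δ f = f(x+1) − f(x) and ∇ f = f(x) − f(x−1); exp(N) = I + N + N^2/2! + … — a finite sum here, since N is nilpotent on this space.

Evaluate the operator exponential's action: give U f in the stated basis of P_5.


the image equals g(x) = -(3/2)x^5 - (25/2)x^4 - (195/4)x^3 - (165/4)x^2 + 5x + 167/4

order-1 term: -(15/2)x^4 - 35x^3 + (195/4)x^2 + (25/4)x - 111/4
order-2 term: -15x^3 - 75x^2 + (285/4)x + 265/4
order-3 term: -15x^2 - 65x + 95/4
order-4 term: -(15/2)x - 20
order-5 term: -3/2
the series for exp(∇ ∇ + ∇) f terminates at order 5
exp(∇ ∇ + ∇) f = -(3/2)x^5 - (25/2)x^4 - (195/4)x^3 - (165/4)x^2 + 5x + 167/4


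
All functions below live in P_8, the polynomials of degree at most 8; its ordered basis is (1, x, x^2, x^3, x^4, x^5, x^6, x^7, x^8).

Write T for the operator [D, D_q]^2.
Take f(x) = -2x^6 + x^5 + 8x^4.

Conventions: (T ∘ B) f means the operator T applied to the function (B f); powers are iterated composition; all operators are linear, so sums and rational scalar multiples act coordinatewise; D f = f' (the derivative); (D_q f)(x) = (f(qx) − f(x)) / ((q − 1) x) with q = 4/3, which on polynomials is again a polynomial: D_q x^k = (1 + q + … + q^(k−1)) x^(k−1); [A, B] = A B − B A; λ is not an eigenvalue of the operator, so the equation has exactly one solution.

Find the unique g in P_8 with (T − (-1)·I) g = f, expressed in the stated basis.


g(x) = -2x^6 + x^5 + 8x^4 + (5554/81)x^2 - (5489/729)x - 8

write g with unknown coordinates in the stated basis and equate coefficients in (T − (-1)·I) g = f
solving from the highest basis element down gives g = -2x^6 + x^5 + 8x^4 + (5554/81)x^2 - (5489/729)x - 8
check: T g = -(5554/81)x^2 + (5489/729)x + 8
so T g − (-1)·g = -2x^6 + x^5 + 8x^4 = f ✓


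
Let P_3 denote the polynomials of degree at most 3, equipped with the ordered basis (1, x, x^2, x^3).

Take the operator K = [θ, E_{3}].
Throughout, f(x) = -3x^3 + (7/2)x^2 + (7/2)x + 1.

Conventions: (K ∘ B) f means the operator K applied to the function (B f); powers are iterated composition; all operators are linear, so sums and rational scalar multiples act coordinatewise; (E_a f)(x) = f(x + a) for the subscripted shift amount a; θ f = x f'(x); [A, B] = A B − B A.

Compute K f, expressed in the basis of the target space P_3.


the image equals g(x) = 27x^2 + 141x + 339/2

E_{3} f = -3x^3 - (47/2)x^2 - (113/2)x - 38
θ E_{3} f = -9x^3 - 47x^2 - (113/2)x
θ f = -9x^3 + 7x^2 + (7/2)x
E_{3} θ f = -9x^3 - 74x^2 - (395/2)x - 339/2
[θ, E_{3}] f = 27x^2 + 141x + 339/2


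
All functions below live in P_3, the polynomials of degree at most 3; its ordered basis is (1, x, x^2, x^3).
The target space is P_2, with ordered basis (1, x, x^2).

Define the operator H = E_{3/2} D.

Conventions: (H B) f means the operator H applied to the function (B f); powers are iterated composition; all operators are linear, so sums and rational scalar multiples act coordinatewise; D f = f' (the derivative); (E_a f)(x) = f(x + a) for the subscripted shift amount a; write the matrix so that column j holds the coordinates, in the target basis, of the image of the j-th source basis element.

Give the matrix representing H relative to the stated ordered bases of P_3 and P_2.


image of 1: 0
image of x: 1
image of x^2: 2x + 3
image of x^3: 3x^2 + 9x + 27/4
each image's coordinates form column j of the matrix

the matrix is [[0, 1, 3, 27/4]; [0, 0, 2, 9]; [0, 0, 0, 3]] (rows listed top to bottom)


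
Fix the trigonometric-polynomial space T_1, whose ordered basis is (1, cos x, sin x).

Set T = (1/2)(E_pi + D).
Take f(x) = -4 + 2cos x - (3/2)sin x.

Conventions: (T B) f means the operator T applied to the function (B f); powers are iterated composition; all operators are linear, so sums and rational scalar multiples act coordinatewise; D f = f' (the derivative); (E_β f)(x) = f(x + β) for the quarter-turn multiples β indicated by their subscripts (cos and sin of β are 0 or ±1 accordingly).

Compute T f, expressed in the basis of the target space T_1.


E_pi f = -4 - 2cos x + (3/2)sin x
D f = -(3/2)cos x - 2sin x
(E_pi + D) f = -4 - (7/2)cos x - (1/2)sin x
((1/2)(E_pi + D)) f = -2 - (7/4)cos x - (1/4)sin x

g(x) = -2 - (7/4)cos x - (1/4)sin x


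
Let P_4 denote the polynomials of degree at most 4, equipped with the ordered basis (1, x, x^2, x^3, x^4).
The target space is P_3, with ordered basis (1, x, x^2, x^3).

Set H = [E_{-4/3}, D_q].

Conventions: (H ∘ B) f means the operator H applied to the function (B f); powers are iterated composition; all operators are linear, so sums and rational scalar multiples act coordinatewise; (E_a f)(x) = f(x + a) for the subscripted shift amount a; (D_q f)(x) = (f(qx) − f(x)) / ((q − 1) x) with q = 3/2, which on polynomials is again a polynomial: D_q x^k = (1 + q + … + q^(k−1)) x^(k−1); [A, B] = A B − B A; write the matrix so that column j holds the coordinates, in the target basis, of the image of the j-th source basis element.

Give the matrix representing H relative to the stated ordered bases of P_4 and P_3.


image of 1: 0
image of x: 0
image of x^2: -2/3
image of x^3: -(8/3)x + 28/9
image of x^4: -(43/6)x^2 + (50/3)x - 88/9
each image's coordinates form column j of the matrix

the matrix is [[0, 0, -2/3, 28/9, -88/9]; [0, 0, 0, -8/3, 50/3]; [0, 0, 0, 0, -43/6]; [0, 0, 0, 0, 0]] (rows listed top to bottom)


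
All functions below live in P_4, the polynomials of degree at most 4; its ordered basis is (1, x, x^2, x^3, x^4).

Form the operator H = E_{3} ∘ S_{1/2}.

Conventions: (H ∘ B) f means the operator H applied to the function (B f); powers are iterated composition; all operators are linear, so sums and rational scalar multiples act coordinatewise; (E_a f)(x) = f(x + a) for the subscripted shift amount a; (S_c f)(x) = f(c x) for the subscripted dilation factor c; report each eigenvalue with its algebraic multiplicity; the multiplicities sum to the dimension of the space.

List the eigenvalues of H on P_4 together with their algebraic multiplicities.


λ = 1/16 (multiplicity 1), λ = 1/8 (multiplicity 1), λ = 1/4 (multiplicity 1), λ = 1/2 (multiplicity 1), λ = 1 (multiplicity 1)

image of 1: 1
image of x: (1/2)x + 3/2
image of x^2: (1/4)x^2 + (3/2)x + 9/4
image of x^3: (1/8)x^3 + (9/8)x^2 + (27/8)x + 27/8
image of x^4: (1/16)x^4 + (3/4)x^3 + (27/8)x^2 + (27/4)x + 81/16
the matrix is upper triangular; its diagonal is (1, 1/2, 1/4, 1/8, 1/16)
for a triangular matrix the eigenvalues are the diagonal entries, with algebraic multiplicity their repetition count


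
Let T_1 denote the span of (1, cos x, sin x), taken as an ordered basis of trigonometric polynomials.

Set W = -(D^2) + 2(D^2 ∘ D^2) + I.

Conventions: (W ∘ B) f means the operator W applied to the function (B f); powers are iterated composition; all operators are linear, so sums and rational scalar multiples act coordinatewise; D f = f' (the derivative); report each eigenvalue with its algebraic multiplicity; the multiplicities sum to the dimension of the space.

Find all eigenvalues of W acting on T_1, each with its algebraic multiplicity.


image of 1: 1
image of cos x: 4cos x
image of sin x: 4sin x
the matrix is diagonal; its diagonal is (1, 4, 4)
for a triangular matrix the eigenvalues are the diagonal entries, with algebraic multiplicity their repetition count

λ = 1 (multiplicity 1), λ = 4 (multiplicity 2)


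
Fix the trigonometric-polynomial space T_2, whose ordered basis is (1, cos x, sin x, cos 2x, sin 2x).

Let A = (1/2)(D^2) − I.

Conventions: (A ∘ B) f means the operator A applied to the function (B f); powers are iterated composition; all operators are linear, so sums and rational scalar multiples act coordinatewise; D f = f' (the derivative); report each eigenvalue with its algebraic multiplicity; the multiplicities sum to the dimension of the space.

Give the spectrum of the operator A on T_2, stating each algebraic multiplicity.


image of 1: -1
image of cos x: -(3/2)cos x
image of sin x: -(3/2)sin x
image of cos 2x: -3cos 2x
image of sin 2x: -3sin 2x
the matrix is diagonal; its diagonal is (-1, -3/2, -3/2, -3, -3)
for a triangular matrix the eigenvalues are the diagonal entries, with algebraic multiplicity their repetition count

λ = -3 (multiplicity 2), λ = -3/2 (multiplicity 2), λ = -1 (multiplicity 1)


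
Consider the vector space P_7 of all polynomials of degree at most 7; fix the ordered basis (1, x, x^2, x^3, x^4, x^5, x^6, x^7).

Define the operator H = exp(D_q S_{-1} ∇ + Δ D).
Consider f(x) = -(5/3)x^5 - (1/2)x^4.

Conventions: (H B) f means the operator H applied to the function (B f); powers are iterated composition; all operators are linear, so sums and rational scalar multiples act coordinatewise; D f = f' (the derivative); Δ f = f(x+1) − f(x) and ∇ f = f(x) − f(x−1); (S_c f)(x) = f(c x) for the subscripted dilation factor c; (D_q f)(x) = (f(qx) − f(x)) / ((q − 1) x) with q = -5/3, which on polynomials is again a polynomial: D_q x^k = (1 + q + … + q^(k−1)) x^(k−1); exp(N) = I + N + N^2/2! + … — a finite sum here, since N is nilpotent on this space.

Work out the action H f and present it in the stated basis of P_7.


order-1 term: -(1000/81)x^3 - (2348/27)x^2 - (272/9)x - 50/3
order-2 term: -(2000/81)x - 1000/27
the series for exp(D_q S_{-1} ∇ + Δ D) f terminates at order 2
exp(D_q S_{-1} ∇ + Δ D) f = -(5/3)x^5 - (1/2)x^4 - (1000/81)x^3 - (2348/27)x^2 - (4448/81)x - 1450/27

the image equals g(x) = -(5/3)x^5 - (1/2)x^4 - (1000/81)x^3 - (2348/27)x^2 - (4448/81)x - 1450/27


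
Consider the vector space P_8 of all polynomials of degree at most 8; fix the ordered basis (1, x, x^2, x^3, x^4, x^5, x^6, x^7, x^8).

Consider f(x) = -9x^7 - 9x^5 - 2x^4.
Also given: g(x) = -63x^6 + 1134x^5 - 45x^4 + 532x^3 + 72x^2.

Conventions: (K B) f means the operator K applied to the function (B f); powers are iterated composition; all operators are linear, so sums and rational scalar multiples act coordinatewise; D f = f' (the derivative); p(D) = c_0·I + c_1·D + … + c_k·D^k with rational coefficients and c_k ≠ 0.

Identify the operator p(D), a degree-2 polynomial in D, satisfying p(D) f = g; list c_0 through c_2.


p(D) = D − 3·D^2, i.e. c_0 = 0, c_1 = 1, c_2 = -3

D^0 f = -9x^7 - 9x^5 - 2x^4
D^1 f = -63x^6 - 45x^4 - 8x^3
D^2 f = -378x^5 - 180x^3 - 24x^2
matching coefficients of g against c_0 f + c_1 Df + … from the top degree down determines the c_i
solution: c_0 = 0, c_1 = 1, c_2 = -3


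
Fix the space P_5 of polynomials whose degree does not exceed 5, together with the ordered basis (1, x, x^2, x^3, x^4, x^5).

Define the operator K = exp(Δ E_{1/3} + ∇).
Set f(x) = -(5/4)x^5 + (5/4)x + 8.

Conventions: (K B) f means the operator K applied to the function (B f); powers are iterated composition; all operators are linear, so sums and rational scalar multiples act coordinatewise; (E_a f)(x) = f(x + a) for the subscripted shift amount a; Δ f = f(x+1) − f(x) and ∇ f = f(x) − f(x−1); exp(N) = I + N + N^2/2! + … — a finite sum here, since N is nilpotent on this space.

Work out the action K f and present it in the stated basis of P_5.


order-1 term: -(25/2)x^4 - (25/3)x^3 - (125/3)x^2 - (725/54)x - 325/81
order-2 term: -50x^3 - 50x^2 - 175x - 1475/27
order-3 term: -100x^2 - 100x - 550/3
order-4 term: -100x - 200/3
order-5 term: -40
the series for exp(Δ E_{1/3} + ∇) f terminates at order 5
exp(Δ E_{1/3} + ∇) f = -(5/4)x^5 - (25/2)x^4 - (175/3)x^3 - (575/3)x^2 - (41815/108)x - 27592/81

the result is g(x) = -(5/4)x^5 - (25/2)x^4 - (175/3)x^3 - (575/3)x^2 - (41815/108)x - 27592/81


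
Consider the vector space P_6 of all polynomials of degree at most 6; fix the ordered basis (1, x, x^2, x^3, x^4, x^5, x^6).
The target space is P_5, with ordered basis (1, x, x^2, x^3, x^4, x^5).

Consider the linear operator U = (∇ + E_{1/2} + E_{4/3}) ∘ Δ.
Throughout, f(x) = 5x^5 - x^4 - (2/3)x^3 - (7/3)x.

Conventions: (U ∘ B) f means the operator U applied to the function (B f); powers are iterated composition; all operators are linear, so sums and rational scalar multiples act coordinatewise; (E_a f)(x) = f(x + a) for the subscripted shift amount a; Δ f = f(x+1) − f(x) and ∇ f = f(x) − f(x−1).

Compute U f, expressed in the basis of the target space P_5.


Δ f = 25x^4 + 46x^3 + 42x^2 + 19x + 1
∇ Δ f = 100x^3 - 12x^2 + 46x - 2
E_{1/2} Δ f = 25x^4 + 96x^3 + (297/2)x^2 + 108x + 453/16
E_{4/3} Δ f = 25x^4 + (538/3)x^3 + (1478/3)x^2 + (16561/27)x + 23413/81
(∇ + E_{1/2} + E_{4/3}) Δ f = 50x^4 + (1126/3)x^3 + (3775/6)x^2 + (20719/27)x + 408709/1296

the result is g(x) = 50x^4 + (1126/3)x^3 + (3775/6)x^2 + (20719/27)x + 408709/1296


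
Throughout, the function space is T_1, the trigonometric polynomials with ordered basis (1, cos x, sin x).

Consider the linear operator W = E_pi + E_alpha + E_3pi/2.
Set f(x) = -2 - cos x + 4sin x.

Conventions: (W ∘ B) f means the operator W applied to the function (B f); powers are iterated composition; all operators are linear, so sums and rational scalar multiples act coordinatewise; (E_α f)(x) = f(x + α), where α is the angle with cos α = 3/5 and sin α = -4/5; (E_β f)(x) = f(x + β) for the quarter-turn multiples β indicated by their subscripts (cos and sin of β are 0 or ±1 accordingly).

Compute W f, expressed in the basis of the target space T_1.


the image equals g(x) = -6 - (34/5)cos x - (17/5)sin x

E_pi f = -2 + cos x - 4sin x
E_alpha f = -2 - (19/5)cos x + (8/5)sin x
E_3pi/2 f = -2 - 4cos x - sin x
(E_pi + E_alpha + E_3pi/2) f = -6 - (34/5)cos x - (17/5)sin x
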